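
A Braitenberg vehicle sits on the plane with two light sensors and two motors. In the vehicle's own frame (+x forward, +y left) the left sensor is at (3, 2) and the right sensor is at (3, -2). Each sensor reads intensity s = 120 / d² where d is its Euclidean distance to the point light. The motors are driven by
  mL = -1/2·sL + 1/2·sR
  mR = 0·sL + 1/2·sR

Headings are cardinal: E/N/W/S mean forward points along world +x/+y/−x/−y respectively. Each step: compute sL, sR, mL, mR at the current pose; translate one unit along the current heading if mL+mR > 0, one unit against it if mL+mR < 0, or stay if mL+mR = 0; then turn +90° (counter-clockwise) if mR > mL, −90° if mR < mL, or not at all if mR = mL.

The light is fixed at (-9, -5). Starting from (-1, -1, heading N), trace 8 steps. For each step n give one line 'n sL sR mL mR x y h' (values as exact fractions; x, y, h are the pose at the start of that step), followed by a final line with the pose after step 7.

0 24/17 120/149 -768/2533 60/149 -1 -1 N
1 60/17 60/37 -600/629 30/37 -1 0 W
2 24/25 120/53 864/1325 60/53 0 0 S
3 2/3 30/37 8/111 15/37 0 -1 E
4 120/113 120/193 -4800/21809 60/193 1 -1 N
5 60/29 60/49 -600/1421 30/49 1 0 W
6 24/25 120/53 864/1325 60/53 0 0 S
7 2/3 30/37 8/111 15/37 0 -1 E
final 1 -1 N

n=0: pose=(-1,-1,N); sL=24/17, sR=120/149; mL=-768/2533, mR=60/149; mL+mR=252/2533 → advance +1; mR−mL=12/17 → turn +1·90°
n=1: pose=(-1,0,W); sL=60/17, sR=60/37; mL=-600/629, mR=30/37; mL+mR=-90/629 → advance -1; mR−mL=30/17 → turn +1·90°
n=2: pose=(0,0,S); sL=24/25, sR=120/53; mL=864/1325, mR=60/53; mL+mR=2364/1325 → advance +1; mR−mL=12/25 → turn +1·90°
n=3: pose=(0,-1,E); sL=2/3, sR=30/37; mL=8/111, mR=15/37; mL+mR=53/111 → advance +1; mR−mL=1/3 → turn +1·90°
n=4: pose=(1,-1,N); sL=120/113, sR=120/193; mL=-4800/21809, mR=60/193; mL+mR=1980/21809 → advance +1; mR−mL=60/113 → turn +1·90°
n=5: pose=(1,0,W); sL=60/29, sR=60/49; mL=-600/1421, mR=30/49; mL+mR=270/1421 → advance +1; mR−mL=30/29 → turn +1·90°
n=6: pose=(0,0,S); sL=24/25, sR=120/53; mL=864/1325, mR=60/53; mL+mR=2364/1325 → advance +1; mR−mL=12/25 → turn +1·90°
n=7: pose=(0,-1,E); sL=2/3, sR=30/37; mL=8/111, mR=15/37; mL+mR=53/111 → advance +1; mR−mL=1/3 → turn +1·90°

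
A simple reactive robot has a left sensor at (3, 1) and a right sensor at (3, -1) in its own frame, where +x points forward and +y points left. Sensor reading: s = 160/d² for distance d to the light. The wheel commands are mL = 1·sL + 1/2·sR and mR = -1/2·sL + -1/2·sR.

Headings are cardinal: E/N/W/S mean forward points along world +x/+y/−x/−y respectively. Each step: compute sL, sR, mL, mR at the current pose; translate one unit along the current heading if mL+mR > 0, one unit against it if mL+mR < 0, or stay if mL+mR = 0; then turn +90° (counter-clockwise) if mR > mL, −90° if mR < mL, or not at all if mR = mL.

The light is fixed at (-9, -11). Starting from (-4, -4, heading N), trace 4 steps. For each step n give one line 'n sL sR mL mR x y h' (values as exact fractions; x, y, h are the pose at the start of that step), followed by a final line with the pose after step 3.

n=0: pose=(-4,-4,N); sL=40/29, sR=20/17; mL=970/493, mR=-630/493; mL+mR=20/29 → advance +1; mR−mL=-1600/493 → turn -1·90°
n=1: pose=(-4,-3,E); sL=32/29, sR=160/113; mL=5936/3277, mR=-4128/3277; mL+mR=16/29 → advance +1; mR−mL=-10064/3277 → turn -1·90°
n=2: pose=(-3,-3,S); sL=80/37, sR=16/5; mL=696/185, mR=-496/185; mL+mR=40/37 → advance +1; mR−mL=-1192/185 → turn -1·90°
n=3: pose=(-3,-4,W); sL=32/9, sR=160/73; mL=3056/657, mR=-1888/657; mL+mR=16/9 → advance +1; mR−mL=-1648/219 → turn -1·90°

0 40/29 20/17 970/493 -630/493 -4 -4 N
1 32/29 160/113 5936/3277 -4128/3277 -4 -3 E
2 80/37 16/5 696/185 -496/185 -3 -3 S
3 32/9 160/73 3056/657 -1888/657 -3 -4 W
final -4 -4 N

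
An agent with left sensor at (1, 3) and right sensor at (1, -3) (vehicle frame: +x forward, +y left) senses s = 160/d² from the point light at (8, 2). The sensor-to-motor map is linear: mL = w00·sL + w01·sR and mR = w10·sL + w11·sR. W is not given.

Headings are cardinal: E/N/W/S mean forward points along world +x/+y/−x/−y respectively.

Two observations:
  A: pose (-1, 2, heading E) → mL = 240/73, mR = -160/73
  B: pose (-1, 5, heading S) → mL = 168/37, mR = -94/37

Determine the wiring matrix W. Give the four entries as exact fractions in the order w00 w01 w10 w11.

1 1/2 -1/2 -1/2

obs A: pose=(-1,2,E) → sL=160/73, sR=160/73, mL=240/73, mR=-160/73
obs B: pose=(-1,5,S) → sL=4, sR=40/37, mL=168/37, mR=-94/37
sensor matrix S = [[160/73, 160/73], [4, 40/37]]; det S = -17280/2701
solve [mL_A; mL_B] = S·[w00; w01] and [mR_A; mR_B] = S·[w10; w11]:
  w00 = 1, w01 = 1/2, w10 = -1/2, w11 = -1/2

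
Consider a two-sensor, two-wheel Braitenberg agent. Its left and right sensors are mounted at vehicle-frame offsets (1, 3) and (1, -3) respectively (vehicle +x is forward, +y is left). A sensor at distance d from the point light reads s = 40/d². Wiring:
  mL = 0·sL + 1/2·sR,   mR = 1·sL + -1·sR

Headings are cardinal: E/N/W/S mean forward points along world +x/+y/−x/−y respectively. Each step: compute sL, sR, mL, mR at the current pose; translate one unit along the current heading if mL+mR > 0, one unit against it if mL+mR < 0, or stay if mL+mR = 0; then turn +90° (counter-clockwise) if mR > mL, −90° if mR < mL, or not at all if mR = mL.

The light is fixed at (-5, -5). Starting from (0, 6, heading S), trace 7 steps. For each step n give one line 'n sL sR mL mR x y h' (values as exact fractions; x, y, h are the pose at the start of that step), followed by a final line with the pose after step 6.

n=0: pose=(0,6,S); sL=10/41, sR=5/13; mL=5/26, mR=-75/533; mL+mR=55/1066 → advance +1; mR−mL=-355/1066 → turn -1·90°
n=1: pose=(0,5,W); sL=8/13, sR=8/37; mL=4/37, mR=192/481; mL+mR=244/481 → advance +1; mR−mL=140/481 → turn +1·90°
n=2: pose=(-1,5,S); sL=4/13, sR=20/41; mL=10/41, mR=-96/533; mL+mR=34/533 → advance +1; mR−mL=-226/533 → turn -1·90°
n=3: pose=(-1,4,W); sL=8/9, sR=40/153; mL=20/153, mR=32/51; mL+mR=116/153 → advance +1; mR−mL=76/153 → turn +1·90°
n=4: pose=(-2,4,S); sL=2/5, sR=5/8; mL=5/16, mR=-9/40; mL+mR=7/80 → advance +1; mR−mL=-43/80 → turn -1·90°
n=5: pose=(-2,3,W); sL=40/29, sR=8/25; mL=4/25, mR=768/725; mL+mR=884/725 → advance +1; mR−mL=652/725 → turn +1·90°
n=6: pose=(-3,3,S); sL=20/37, sR=4/5; mL=2/5, mR=-48/185; mL+mR=26/185 → advance +1; mR−mL=-122/185 → turn -1·90°

0 10/41 5/13 5/26 -75/533 0 6 S
1 8/13 8/37 4/37 192/481 0 5 W
2 4/13 20/41 10/41 -96/533 -1 5 S
3 8/9 40/153 20/153 32/51 -1 4 W
4 2/5 5/8 5/16 -9/40 -2 4 S
5 40/29 8/25 4/25 768/725 -2 3 W
6 20/37 4/5 2/5 -48/185 -3 3 S
final -3 2 W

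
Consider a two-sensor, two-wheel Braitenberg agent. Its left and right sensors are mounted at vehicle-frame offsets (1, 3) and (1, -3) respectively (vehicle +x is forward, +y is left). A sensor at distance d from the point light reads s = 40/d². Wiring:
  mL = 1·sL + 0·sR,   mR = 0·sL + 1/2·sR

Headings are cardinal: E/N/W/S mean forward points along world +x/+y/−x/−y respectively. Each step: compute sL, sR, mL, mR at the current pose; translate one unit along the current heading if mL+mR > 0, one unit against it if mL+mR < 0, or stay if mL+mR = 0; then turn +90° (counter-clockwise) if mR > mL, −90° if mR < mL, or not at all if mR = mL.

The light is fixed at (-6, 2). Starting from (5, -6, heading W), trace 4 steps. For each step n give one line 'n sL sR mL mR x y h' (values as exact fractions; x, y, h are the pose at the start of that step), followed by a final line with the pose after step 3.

0 40/221 8/25 40/221 4/25 5 -6 W
1 20/49 20/109 20/49 10/109 4 -6 N
2 40/137 40/221 40/137 20/221 4 -5 E
3 2/13 5/16 2/13 5/32 5 -5 S
final 5 -6 E

n=0: pose=(5,-6,W); sL=40/221, sR=8/25; mL=40/221, mR=4/25; mL+mR=1884/5525 → advance +1; mR−mL=-116/5525 → turn -1·90°
n=1: pose=(4,-6,N); sL=20/49, sR=20/109; mL=20/49, mR=10/109; mL+mR=2670/5341 → advance +1; mR−mL=-1690/5341 → turn -1·90°
n=2: pose=(4,-5,E); sL=40/137, sR=40/221; mL=40/137, mR=20/221; mL+mR=11580/30277 → advance +1; mR−mL=-6100/30277 → turn -1·90°
n=3: pose=(5,-5,S); sL=2/13, sR=5/16; mL=2/13, mR=5/32; mL+mR=129/416 → advance +1; mR−mL=1/416 → turn +1·90°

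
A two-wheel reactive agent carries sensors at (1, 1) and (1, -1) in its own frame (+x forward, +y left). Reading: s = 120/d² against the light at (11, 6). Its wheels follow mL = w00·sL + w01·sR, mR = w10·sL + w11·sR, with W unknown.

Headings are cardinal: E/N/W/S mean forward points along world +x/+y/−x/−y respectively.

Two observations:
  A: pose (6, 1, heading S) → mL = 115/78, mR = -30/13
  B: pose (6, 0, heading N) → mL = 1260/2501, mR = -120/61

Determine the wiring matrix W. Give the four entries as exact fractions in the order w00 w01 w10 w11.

1 -1/2 -1 0

obs A: pose=(6,1,S) → sL=30/13, sR=5/3, mL=115/78, mR=-30/13
obs B: pose=(6,0,N) → sL=120/61, sR=120/41, mL=1260/2501, mR=-120/61
sensor matrix S = [[30/13, 5/3], [120/61, 120/41]]; det S = 113000/32513
solve [mL_A; mL_B] = S·[w00; w01] and [mR_A; mR_B] = S·[w10; w11]:
  w00 = 1, w01 = -1/2, w10 = -1, w11 = 0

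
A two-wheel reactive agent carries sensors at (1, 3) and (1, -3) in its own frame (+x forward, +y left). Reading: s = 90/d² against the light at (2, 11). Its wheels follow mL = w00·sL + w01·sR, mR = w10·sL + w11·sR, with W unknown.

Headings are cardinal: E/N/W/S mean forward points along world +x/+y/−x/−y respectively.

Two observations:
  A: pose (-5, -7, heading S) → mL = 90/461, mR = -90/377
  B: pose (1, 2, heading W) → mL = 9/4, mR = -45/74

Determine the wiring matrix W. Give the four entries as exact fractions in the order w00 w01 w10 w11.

0 1 -1 0

obs A: pose=(-5,-7,S) → sL=90/377, sR=90/461, mL=90/461, mR=-90/377
obs B: pose=(1,2,W) → sL=45/74, sR=9/4, mL=9/4, mR=-45/74
sensor matrix S = [[90/377, 90/461], [45/74, 9/4]]; det S = 5381235/12860978
solve [mL_A; mL_B] = S·[w00; w01] and [mR_A; mR_B] = S·[w10; w11]:
  w00 = 0, w01 = 1, w10 = -1, w11 = 0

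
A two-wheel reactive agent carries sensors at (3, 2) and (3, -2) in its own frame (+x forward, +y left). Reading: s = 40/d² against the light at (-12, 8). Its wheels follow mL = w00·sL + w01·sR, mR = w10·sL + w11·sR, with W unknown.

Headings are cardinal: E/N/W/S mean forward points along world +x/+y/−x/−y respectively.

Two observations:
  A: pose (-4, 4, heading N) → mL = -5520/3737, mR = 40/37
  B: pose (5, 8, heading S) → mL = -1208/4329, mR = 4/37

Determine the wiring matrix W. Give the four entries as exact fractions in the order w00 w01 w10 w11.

obs A: pose=(-4,4,N) → sL=40/37, sR=40/101, mL=-5520/3737, mR=40/37
obs B: pose=(5,8,S) → sL=4/37, sR=20/117, mL=-1208/4329, mR=4/37
sensor matrix S = [[40/37, 40/101], [4/37, 20/117]]; det S = 62080/437229
solve [mL_A; mL_B] = S·[w00; w01] and [mR_A; mR_B] = S·[w10; w11]:
  w00 = -1, w01 = -1, w10 = 1, w11 = 0

-1 -1 1 0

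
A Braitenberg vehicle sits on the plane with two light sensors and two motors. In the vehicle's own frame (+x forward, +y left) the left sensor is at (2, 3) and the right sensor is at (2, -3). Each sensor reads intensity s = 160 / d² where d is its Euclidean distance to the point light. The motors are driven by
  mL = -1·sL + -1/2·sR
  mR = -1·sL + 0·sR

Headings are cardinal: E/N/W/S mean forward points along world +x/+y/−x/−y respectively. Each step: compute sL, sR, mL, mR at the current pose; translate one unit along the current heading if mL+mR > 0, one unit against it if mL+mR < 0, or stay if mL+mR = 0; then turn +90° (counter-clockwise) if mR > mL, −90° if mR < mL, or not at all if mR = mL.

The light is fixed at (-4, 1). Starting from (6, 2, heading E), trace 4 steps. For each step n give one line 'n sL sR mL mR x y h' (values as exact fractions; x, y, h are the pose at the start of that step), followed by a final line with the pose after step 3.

0 1 40/37 -57/37 -1 6 2 E
1 32/9 160/153 -208/51 -32/9 5 2 N
2 80/29 80/29 -120/29 -80/29 5 1 W
3 160/173 160/53 -22320/9169 -160/173 6 1 S
final 6 2 E

n=0: pose=(6,2,E); sL=1, sR=40/37; mL=-57/37, mR=-1; mL+mR=-94/37 → advance -1; mR−mL=20/37 → turn +1·90°
n=1: pose=(5,2,N); sL=32/9, sR=160/153; mL=-208/51, mR=-32/9; mL+mR=-1168/153 → advance -1; mR−mL=80/153 → turn +1·90°
n=2: pose=(5,1,W); sL=80/29, sR=80/29; mL=-120/29, mR=-80/29; mL+mR=-200/29 → advance -1; mR−mL=40/29 → turn +1·90°
n=3: pose=(6,1,S); sL=160/173, sR=160/53; mL=-22320/9169, mR=-160/173; mL+mR=-30800/9169 → advance -1; mR−mL=80/53 → turn +1·90°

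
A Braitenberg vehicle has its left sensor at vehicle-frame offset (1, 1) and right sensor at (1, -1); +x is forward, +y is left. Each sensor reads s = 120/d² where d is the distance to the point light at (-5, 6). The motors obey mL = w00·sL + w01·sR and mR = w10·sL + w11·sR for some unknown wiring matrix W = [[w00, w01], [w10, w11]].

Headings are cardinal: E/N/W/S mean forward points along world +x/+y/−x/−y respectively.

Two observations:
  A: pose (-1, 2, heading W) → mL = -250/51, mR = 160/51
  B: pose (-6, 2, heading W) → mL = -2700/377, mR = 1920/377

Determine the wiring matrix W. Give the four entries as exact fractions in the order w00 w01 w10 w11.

1/2 -1 -1 1

obs A: pose=(-1,2,W) → sL=60/17, sR=20/3, mL=-250/51, mR=160/51
obs B: pose=(-6,2,W) → sL=120/29, sR=120/13, mL=-2700/377, mR=1920/377
sensor matrix S = [[60/17, 20/3], [120/29, 120/13]]; det S = 32000/6409
solve [mL_A; mL_B] = S·[w00; w01] and [mR_A; mR_B] = S·[w10; w11]:
  w00 = 1/2, w01 = -1, w10 = -1, w11 = 1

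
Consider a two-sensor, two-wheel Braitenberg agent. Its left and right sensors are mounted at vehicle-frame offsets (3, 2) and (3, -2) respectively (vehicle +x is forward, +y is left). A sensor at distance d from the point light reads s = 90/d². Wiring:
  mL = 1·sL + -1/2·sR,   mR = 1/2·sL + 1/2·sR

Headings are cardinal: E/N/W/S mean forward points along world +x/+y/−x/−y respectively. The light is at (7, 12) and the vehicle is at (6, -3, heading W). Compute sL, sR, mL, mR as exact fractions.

18/61 18/37 117/2257 882/2257

left sensor world pos  = (3, -5); dL² = 305
right sensor world pos = (3, -1); dR² = 185
sL = 90/305 = 18/61
sR = 90/185 = 18/37
mL = 1·sL + -1/2·sR = 117/2257
mR = 1/2·sL + 1/2·sR = 882/2257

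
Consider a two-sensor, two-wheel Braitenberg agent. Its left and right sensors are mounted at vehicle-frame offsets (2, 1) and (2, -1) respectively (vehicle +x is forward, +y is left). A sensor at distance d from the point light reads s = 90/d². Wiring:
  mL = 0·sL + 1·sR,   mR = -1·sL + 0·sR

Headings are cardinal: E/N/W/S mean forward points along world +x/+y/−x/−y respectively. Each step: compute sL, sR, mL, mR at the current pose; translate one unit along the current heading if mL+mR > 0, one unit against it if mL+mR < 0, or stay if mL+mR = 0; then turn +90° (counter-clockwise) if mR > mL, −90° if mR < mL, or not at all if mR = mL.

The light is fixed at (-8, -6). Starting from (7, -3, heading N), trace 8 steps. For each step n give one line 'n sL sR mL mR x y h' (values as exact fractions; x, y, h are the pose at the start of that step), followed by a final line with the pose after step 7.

0 90/221 90/281 90/281 -90/221 7 -3 N
1 45/149 9/29 9/29 -45/149 7 -4 E
2 90/289 2/5 2/5 -90/289 8 -4 S
3 45/98 9/20 9/20 -45/98 8 -5 W
4 18/53 10/37 10/37 -18/53 9 -5 N
5 45/181 45/181 45/181 -45/181 9 -6 E
6 45/164 9/26 9/26 -45/164 9 -6 S
7 90/229 2/5 2/5 -90/229 9 -7 W
final 8 -7 N

n=0: pose=(7,-3,N); sL=90/221, sR=90/281; mL=90/281, mR=-90/221; mL+mR=-5400/62101 → advance -1; mR−mL=-45180/62101 → turn -1·90°
n=1: pose=(7,-4,E); sL=45/149, sR=9/29; mL=9/29, mR=-45/149; mL+mR=36/4321 → advance +1; mR−mL=-2646/4321 → turn -1·90°
n=2: pose=(8,-4,S); sL=90/289, sR=2/5; mL=2/5, mR=-90/289; mL+mR=128/1445 → advance +1; mR−mL=-1028/1445 → turn -1·90°
n=3: pose=(8,-5,W); sL=45/98, sR=9/20; mL=9/20, mR=-45/98; mL+mR=-9/980 → advance -1; mR−mL=-891/980 → turn -1·90°
n=4: pose=(9,-5,N); sL=18/53, sR=10/37; mL=10/37, mR=-18/53; mL+mR=-136/1961 → advance -1; mR−mL=-1196/1961 → turn -1·90°
n=5: pose=(9,-6,E); sL=45/181, sR=45/181; mL=45/181, mR=-45/181; mL+mR=0 → advance +0; mR−mL=-90/181 → turn -1·90°
n=6: pose=(9,-6,S); sL=45/164, sR=9/26; mL=9/26, mR=-45/164; mL+mR=153/2132 → advance +1; mR−mL=-1323/2132 → turn -1·90°
n=7: pose=(9,-7,W); sL=90/229, sR=2/5; mL=2/5, mR=-90/229; mL+mR=8/1145 → advance +1; mR−mL=-908/1145 → turn -1·90°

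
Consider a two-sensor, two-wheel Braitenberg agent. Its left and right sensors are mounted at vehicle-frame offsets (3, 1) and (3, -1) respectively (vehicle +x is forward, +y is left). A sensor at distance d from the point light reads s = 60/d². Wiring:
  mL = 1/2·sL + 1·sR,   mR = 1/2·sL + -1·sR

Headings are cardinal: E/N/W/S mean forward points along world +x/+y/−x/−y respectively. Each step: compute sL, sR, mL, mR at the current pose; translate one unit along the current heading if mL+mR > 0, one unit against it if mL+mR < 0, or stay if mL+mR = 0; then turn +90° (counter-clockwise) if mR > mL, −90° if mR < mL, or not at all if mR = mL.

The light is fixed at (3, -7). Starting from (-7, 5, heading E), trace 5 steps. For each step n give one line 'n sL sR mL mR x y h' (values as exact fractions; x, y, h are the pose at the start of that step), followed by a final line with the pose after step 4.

0 30/109 6/17 909/1853 -399/1853 -7 5 E
1 12/29 60/181 2826/5249 -654/5249 -6 5 S
2 15/61 5/24 485/1464 -125/1464 -6 4 W
3 60/317 60/277 27330/87809 -10710/87809 -7 4 N
4 30/109 6/17 909/1853 -399/1853 -7 5 E
final -6 5 S

n=0: pose=(-7,5,E); sL=30/109, sR=6/17; mL=909/1853, mR=-399/1853; mL+mR=30/109 → advance +1; mR−mL=-12/17 → turn -1·90°
n=1: pose=(-6,5,S); sL=12/29, sR=60/181; mL=2826/5249, mR=-654/5249; mL+mR=12/29 → advance +1; mR−mL=-120/181 → turn -1·90°
n=2: pose=(-6,4,W); sL=15/61, sR=5/24; mL=485/1464, mR=-125/1464; mL+mR=15/61 → advance +1; mR−mL=-5/12 → turn -1·90°
n=3: pose=(-7,4,N); sL=60/317, sR=60/277; mL=27330/87809, mR=-10710/87809; mL+mR=60/317 → advance +1; mR−mL=-120/277 → turn -1·90°
n=4: pose=(-7,5,E); sL=30/109, sR=6/17; mL=909/1853, mR=-399/1853; mL+mR=30/109 → advance +1; mR−mL=-12/17 → turn -1·90°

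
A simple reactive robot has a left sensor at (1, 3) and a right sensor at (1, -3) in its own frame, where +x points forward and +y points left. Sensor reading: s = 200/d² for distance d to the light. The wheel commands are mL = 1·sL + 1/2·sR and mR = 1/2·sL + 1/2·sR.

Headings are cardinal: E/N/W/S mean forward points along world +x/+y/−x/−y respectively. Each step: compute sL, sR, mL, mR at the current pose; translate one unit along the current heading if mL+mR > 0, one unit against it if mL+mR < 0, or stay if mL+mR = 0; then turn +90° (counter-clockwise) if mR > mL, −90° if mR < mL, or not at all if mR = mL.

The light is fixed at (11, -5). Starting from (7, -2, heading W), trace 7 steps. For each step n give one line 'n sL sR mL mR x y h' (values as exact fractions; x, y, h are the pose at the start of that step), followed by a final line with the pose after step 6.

n=0: pose=(7,-2,W); sL=8, sR=200/61; mL=588/61, mR=344/61; mL+mR=932/61 → advance +1; mR−mL=-4 → turn -1·90°
n=1: pose=(6,-2,N); sL=5/2, sR=10; mL=15/2, mR=25/4; mL+mR=55/4 → advance +1; mR−mL=-5/4 → turn -1·90°
n=2: pose=(6,-1,E); sL=40/13, sR=200/17; mL=1980/221, mR=1640/221; mL+mR=3620/221 → advance +1; mR−mL=-20/13 → turn -1·90°
n=3: pose=(7,-1,S); sL=20, sR=100/29; mL=630/29, mR=340/29; mL+mR=970/29 → advance +1; mR−mL=-10 → turn -1·90°
n=4: pose=(7,-2,W); sL=8, sR=200/61; mL=588/61, mR=344/61; mL+mR=932/61 → advance +1; mR−mL=-4 → turn -1·90°
n=5: pose=(6,-2,N); sL=5/2, sR=10; mL=15/2, mR=25/4; mL+mR=55/4 → advance +1; mR−mL=-5/4 → turn -1·90°
n=6: pose=(6,-1,E); sL=40/13, sR=200/17; mL=1980/221, mR=1640/221; mL+mR=3620/221 → advance +1; mR−mL=-20/13 → turn -1·90°

0 8 200/61 588/61 344/61 7 -2 W
1 5/2 10 15/2 25/4 6 -2 N
2 40/13 200/17 1980/221 1640/221 6 -1 E
3 20 100/29 630/29 340/29 7 -1 S
4 8 200/61 588/61 344/61 7 -2 W
5 5/2 10 15/2 25/4 6 -2 N
6 40/13 200/17 1980/221 1640/221 6 -1 E
final 7 -1 S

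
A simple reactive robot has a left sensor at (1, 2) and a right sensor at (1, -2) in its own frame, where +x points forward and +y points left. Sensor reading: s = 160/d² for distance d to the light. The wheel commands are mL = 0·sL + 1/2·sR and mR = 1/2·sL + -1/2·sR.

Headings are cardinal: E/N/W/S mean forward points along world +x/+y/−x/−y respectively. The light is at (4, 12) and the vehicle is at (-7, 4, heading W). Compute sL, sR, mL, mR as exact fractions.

left sensor world pos  = (-8, 2); dL² = 244
right sensor world pos = (-8, 6); dR² = 180
sL = 160/244 = 40/61
sR = 160/180 = 8/9
mL = 0·sL + 1/2·sR = 4/9
mR = 1/2·sL + -1/2·sR = -64/549

40/61 8/9 4/9 -64/549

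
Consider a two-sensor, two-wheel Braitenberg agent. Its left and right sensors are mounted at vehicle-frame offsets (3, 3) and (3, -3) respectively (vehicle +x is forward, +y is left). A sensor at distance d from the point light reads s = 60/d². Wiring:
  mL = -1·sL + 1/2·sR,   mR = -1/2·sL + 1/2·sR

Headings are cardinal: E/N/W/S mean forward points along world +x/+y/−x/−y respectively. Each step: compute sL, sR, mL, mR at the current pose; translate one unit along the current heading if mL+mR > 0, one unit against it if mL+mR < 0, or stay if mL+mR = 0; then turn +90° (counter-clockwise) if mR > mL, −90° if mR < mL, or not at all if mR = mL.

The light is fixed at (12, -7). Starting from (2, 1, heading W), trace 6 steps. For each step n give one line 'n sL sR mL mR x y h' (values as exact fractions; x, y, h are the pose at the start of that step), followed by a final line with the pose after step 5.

n=0: pose=(2,1,W); sL=30/97, sR=6/29; mL=-579/2813, mR=-144/2813; mL+mR=-723/2813 → advance -1; mR−mL=15/97 → turn +1·90°
n=1: pose=(3,1,S); sL=60/61, sR=60/169; mL=-8310/10309, mR=-3240/10309; mL+mR=-11550/10309 → advance -1; mR−mL=30/61 → turn +1·90°
n=2: pose=(3,2,E); sL=1/3, sR=5/6; mL=1/12, mR=1/4; mL+mR=1/3 → advance +1; mR−mL=1/6 → turn +1·90°
n=3: pose=(4,2,N); sL=12/53, sR=60/169; mL=-438/8957, mR=576/8957; mL+mR=138/8957 → advance +1; mR−mL=6/53 → turn +1·90°
n=4: pose=(4,3,W); sL=6/17, sR=6/29; mL=-123/493, mR=-36/493; mL+mR=-159/493 → advance -1; mR−mL=3/17 → turn +1·90°
n=5: pose=(5,3,S); sL=12/13, sR=60/149; mL=-1398/1937, mR=-504/1937; mL+mR=-1902/1937 → advance -1; mR−mL=6/13 → turn +1·90°

0 30/97 6/29 -579/2813 -144/2813 2 1 W
1 60/61 60/169 -8310/10309 -3240/10309 3 1 S
2 1/3 5/6 1/12 1/4 3 2 E
3 12/53 60/169 -438/8957 576/8957 4 2 N
4 6/17 6/29 -123/493 -36/493 4 3 W
5 12/13 60/149 -1398/1937 -504/1937 5 3 S
final 5 4 E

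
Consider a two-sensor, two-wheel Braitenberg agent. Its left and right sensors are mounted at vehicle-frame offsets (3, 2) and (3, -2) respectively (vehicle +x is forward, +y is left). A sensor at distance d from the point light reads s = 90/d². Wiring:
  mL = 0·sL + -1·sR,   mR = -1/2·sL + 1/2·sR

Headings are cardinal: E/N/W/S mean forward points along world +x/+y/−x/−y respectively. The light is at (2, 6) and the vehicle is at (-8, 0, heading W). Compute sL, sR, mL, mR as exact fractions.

90/233 18/37 -18/37 432/8621

left sensor world pos  = (-11, -2); dL² = 233
right sensor world pos = (-11, 2); dR² = 185
sL = 90/233 = 90/233
sR = 90/185 = 18/37
mL = 0·sL + -1·sR = -18/37
mR = -1/2·sL + 1/2·sR = 432/8621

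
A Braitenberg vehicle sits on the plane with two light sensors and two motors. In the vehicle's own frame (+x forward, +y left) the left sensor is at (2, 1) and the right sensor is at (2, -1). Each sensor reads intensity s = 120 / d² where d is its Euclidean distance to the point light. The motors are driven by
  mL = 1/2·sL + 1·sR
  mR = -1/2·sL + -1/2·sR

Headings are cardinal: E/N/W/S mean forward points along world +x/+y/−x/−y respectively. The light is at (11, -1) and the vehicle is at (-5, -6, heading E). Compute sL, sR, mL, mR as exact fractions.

30/53 15/29 1230/1537 -1665/3074

left sensor world pos  = (-3, -5); dL² = 212
right sensor world pos = (-3, -7); dR² = 232
sL = 120/212 = 30/53
sR = 120/232 = 15/29
mL = 1/2·sL + 1·sR = 1230/1537
mR = -1/2·sL + -1/2·sR = -1665/3074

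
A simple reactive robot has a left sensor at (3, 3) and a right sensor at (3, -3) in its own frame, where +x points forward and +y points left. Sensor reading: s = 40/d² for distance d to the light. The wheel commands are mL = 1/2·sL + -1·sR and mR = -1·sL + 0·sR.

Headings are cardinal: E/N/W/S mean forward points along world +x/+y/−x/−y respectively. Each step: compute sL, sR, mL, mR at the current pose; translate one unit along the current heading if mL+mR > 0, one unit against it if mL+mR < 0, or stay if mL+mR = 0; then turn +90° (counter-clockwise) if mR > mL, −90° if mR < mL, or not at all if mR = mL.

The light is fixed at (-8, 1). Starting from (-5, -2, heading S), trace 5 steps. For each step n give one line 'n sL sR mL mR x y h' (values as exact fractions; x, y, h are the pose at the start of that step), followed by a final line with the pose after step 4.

n=0: pose=(-5,-2,S); sL=5/9, sR=10/9; mL=-5/6, mR=-5/9; mL+mR=-25/18 → advance -1; mR−mL=5/18 → turn +1·90°
n=1: pose=(-5,-1,E); sL=40/37, sR=40/61; mL=-260/2257, mR=-40/37; mL+mR=-2700/2257 → advance -1; mR−mL=-2180/2257 → turn -1·90°
n=2: pose=(-6,-1,S); sL=4/5, sR=20/13; mL=-74/65, mR=-4/5; mL+mR=-126/65 → advance -1; mR−mL=22/65 → turn +1·90°
n=3: pose=(-6,0,E); sL=40/29, sR=40/41; mL=-340/1189, mR=-40/29; mL+mR=-1980/1189 → advance -1; mR−mL=-1300/1189 → turn -1·90°
n=4: pose=(-7,0,S); sL=5/4, sR=2; mL=-11/8, mR=-5/4; mL+mR=-21/8 → advance -1; mR−mL=1/8 → turn +1·90°

0 5/9 10/9 -5/6 -5/9 -5 -2 S
1 40/37 40/61 -260/2257 -40/37 -5 -1 E
2 4/5 20/13 -74/65 -4/5 -6 -1 S
3 40/29 40/41 -340/1189 -40/29 -6 0 E
4 5/4 2 -11/8 -5/4 -7 0 S
final -7 1 E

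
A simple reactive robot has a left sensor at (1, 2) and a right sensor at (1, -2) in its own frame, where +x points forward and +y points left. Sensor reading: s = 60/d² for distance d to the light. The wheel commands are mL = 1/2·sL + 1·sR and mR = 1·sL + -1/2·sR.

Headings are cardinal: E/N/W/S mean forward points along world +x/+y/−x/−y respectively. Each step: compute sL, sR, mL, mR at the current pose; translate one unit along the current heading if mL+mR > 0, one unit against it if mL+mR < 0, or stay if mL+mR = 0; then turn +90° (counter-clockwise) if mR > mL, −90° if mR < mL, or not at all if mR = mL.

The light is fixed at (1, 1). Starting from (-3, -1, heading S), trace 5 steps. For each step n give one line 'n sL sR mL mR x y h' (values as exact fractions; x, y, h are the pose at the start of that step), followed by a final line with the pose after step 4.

0 60/13 4/3 142/39 154/39 -3 -1 S
1 6 30/17 81/17 87/17 -3 -2 E
2 60/29 12 378/29 -114/29 -2 -2 N
3 15 3 21/2 27/2 -2 -1 E
4 60/17 60 1050/17 -450/17 -1 -1 N
final -1 0 E

n=0: pose=(-3,-1,S); sL=60/13, sR=4/3; mL=142/39, mR=154/39; mL+mR=296/39 → advance +1; mR−mL=4/13 → turn +1·90°
n=1: pose=(-3,-2,E); sL=6, sR=30/17; mL=81/17, mR=87/17; mL+mR=168/17 → advance +1; mR−mL=6/17 → turn +1·90°
n=2: pose=(-2,-2,N); sL=60/29, sR=12; mL=378/29, mR=-114/29; mL+mR=264/29 → advance +1; mR−mL=-492/29 → turn -1·90°
n=3: pose=(-2,-1,E); sL=15, sR=3; mL=21/2, mR=27/2; mL+mR=24 → advance +1; mR−mL=3 → turn +1·90°
n=4: pose=(-1,-1,N); sL=60/17, sR=60; mL=1050/17, mR=-450/17; mL+mR=600/17 → advance +1; mR−mL=-1500/17 → turn -1·90°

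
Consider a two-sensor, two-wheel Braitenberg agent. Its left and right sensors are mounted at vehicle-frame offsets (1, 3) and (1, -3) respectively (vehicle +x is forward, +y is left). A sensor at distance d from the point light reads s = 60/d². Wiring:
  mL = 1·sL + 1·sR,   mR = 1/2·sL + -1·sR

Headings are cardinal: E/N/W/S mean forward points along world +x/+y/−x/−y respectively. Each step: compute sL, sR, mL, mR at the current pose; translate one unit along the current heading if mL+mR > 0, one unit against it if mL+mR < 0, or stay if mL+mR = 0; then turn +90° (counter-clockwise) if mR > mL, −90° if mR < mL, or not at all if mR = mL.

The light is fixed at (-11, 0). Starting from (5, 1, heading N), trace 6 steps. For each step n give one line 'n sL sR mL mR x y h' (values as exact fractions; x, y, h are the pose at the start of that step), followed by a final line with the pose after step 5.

n=0: pose=(5,1,N); sL=60/173, sR=12/73; mL=6456/12629, mR=114/12629; mL+mR=90/173 → advance +1; mR−mL=-6342/12629 → turn -1·90°
n=1: pose=(5,2,E); sL=30/157, sR=6/29; mL=1812/4553, mR=-507/4553; mL+mR=45/157 → advance +1; mR−mL=-2319/4553 → turn -1·90°
n=2: pose=(6,2,S); sL=60/401, sR=60/197; mL=35880/78997, mR=-18150/78997; mL+mR=90/401 → advance +1; mR−mL=-54030/78997 → turn -1·90°
n=3: pose=(6,1,W); sL=3/13, sR=15/68; mL=399/884, mR=-93/884; mL+mR=9/26 → advance +1; mR−mL=-123/221 → turn -1·90°
n=4: pose=(5,1,N); sL=60/173, sR=12/73; mL=6456/12629, mR=114/12629; mL+mR=90/173 → advance +1; mR−mL=-6342/12629 → turn -1·90°
n=5: pose=(5,2,E); sL=30/157, sR=6/29; mL=1812/4553, mR=-507/4553; mL+mR=45/157 → advance +1; mR−mL=-2319/4553 → turn -1·90°

0 60/173 12/73 6456/12629 114/12629 5 1 N
1 30/157 6/29 1812/4553 -507/4553 5 2 E
2 60/401 60/197 35880/78997 -18150/78997 6 2 S
3 3/13 15/68 399/884 -93/884 6 1 W
4 60/173 12/73 6456/12629 114/12629 5 1 N
5 30/157 6/29 1812/4553 -507/4553 5 2 E
final 6 2 S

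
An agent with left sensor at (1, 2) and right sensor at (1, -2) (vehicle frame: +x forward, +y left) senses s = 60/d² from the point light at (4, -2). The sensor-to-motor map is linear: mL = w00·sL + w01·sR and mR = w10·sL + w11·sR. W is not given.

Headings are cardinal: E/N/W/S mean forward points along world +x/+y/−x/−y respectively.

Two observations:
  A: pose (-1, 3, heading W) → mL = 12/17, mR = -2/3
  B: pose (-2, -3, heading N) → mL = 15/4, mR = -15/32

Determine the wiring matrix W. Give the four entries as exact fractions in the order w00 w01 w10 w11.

0 1 -1/2 0

obs A: pose=(-1,3,W) → sL=4/3, sR=12/17, mL=12/17, mR=-2/3
obs B: pose=(-2,-3,N) → sL=15/16, sR=15/4, mL=15/4, mR=-15/32
sensor matrix S = [[4/3, 12/17], [15/16, 15/4]]; det S = 295/68
solve [mL_A; mL_B] = S·[w00; w01] and [mR_A; mR_B] = S·[w10; w11]:
  w00 = 0, w01 = 1, w10 = -1/2, w11 = 0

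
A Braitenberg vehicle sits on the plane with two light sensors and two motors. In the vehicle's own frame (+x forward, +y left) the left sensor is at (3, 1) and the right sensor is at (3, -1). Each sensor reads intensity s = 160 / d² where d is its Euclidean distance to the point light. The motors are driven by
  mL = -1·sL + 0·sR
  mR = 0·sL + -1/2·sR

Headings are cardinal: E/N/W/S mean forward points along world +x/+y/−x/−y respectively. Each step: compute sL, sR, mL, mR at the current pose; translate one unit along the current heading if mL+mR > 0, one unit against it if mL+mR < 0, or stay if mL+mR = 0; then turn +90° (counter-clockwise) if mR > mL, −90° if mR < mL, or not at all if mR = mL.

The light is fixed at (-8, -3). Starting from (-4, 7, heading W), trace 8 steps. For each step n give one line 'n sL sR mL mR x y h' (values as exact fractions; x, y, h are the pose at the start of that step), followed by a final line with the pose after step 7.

n=0: pose=(-4,7,W); sL=80/41, sR=80/61; mL=-80/41, mR=-40/61; mL+mR=-6520/2501 → advance -1; mR−mL=3240/2501 → turn +1·90°
n=1: pose=(-3,7,S); sL=32/17, sR=32/13; mL=-32/17, mR=-16/13; mL+mR=-688/221 → advance -1; mR−mL=144/221 → turn +1·90°
n=2: pose=(-3,8,E); sL=10/13, sR=40/41; mL=-10/13, mR=-20/41; mL+mR=-670/533 → advance -1; mR−mL=150/533 → turn +1·90°
n=3: pose=(-4,8,N); sL=32/41, sR=160/221; mL=-32/41, mR=-80/221; mL+mR=-10352/9061 → advance -1; mR−mL=3792/9061 → turn +1·90°
n=4: pose=(-4,7,W); sL=80/41, sR=80/61; mL=-80/41, mR=-40/61; mL+mR=-6520/2501 → advance -1; mR−mL=3240/2501 → turn +1·90°
n=5: pose=(-3,7,S); sL=32/17, sR=32/13; mL=-32/17, mR=-16/13; mL+mR=-688/221 → advance -1; mR−mL=144/221 → turn +1·90°
n=6: pose=(-3,8,E); sL=10/13, sR=40/41; mL=-10/13, mR=-20/41; mL+mR=-670/533 → advance -1; mR−mL=150/533 → turn +1·90°
n=7: pose=(-4,8,N); sL=32/41, sR=160/221; mL=-32/41, mR=-80/221; mL+mR=-10352/9061 → advance -1; mR−mL=3792/9061 → turn +1·90°

0 80/41 80/61 -80/41 -40/61 -4 7 W
1 32/17 32/13 -32/17 -16/13 -3 7 S
2 10/13 40/41 -10/13 -20/41 -3 8 E
3 32/41 160/221 -32/41 -80/221 -4 8 N
4 80/41 80/61 -80/41 -40/61 -4 7 W
5 32/17 32/13 -32/17 -16/13 -3 7 S
6 10/13 40/41 -10/13 -20/41 -3 8 E
7 32/41 160/221 -32/41 -80/221 -4 8 N
final -4 7 W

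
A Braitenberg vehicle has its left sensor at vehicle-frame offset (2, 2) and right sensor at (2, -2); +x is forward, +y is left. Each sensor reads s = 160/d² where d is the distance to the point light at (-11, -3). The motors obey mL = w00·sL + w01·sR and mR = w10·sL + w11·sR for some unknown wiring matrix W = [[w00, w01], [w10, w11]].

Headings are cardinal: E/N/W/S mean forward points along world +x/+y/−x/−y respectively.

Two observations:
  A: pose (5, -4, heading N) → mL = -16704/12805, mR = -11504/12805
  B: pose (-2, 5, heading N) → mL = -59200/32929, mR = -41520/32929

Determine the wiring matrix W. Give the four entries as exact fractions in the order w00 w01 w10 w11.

obs A: pose=(5,-4,N) → sL=160/197, sR=32/65, mL=-16704/12805, mR=-11504/12805
obs B: pose=(-2,5,N) → sL=160/149, sR=160/221, mL=-59200/32929, mR=-41520/32929
sensor matrix S = [[160/197, 32/65], [160/149, 160/221]]; det S = 385024/6487013
solve [mL_A; mL_B] = S·[w00; w01] and [mR_A; mR_B] = S·[w10; w11]:
  w00 = -1, w01 = -1, w10 = -1/2, w11 = -1

-1 -1 -1/2 -1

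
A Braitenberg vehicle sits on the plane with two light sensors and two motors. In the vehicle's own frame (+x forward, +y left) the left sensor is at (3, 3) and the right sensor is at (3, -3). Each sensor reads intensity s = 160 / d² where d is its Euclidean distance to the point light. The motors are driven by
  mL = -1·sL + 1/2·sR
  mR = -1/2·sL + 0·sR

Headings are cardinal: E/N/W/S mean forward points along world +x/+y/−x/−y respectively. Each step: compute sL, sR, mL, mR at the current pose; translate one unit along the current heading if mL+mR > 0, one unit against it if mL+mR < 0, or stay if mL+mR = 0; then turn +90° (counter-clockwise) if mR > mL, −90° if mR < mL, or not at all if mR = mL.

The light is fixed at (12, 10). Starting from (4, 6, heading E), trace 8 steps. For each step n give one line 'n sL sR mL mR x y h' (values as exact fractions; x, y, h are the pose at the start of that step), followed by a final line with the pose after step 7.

n=0: pose=(4,6,E); sL=80/13, sR=80/37; mL=-2440/481, mR=-40/13; mL+mR=-3920/481 → advance -1; mR−mL=960/481 → turn +1·90°
n=1: pose=(3,6,N); sL=32/29, sR=160/37; mL=1136/1073, mR=-16/29; mL+mR=544/1073 → advance +1; mR−mL=-1728/1073 → turn -1·90°
n=2: pose=(3,7,E); sL=40/9, sR=20/9; mL=-10/3, mR=-20/9; mL+mR=-50/9 → advance -1; mR−mL=10/9 → turn +1·90°
n=3: pose=(2,7,N); sL=160/169, sR=160/49; mL=5680/8281, mR=-80/169; mL+mR=1760/8281 → advance +1; mR−mL=-9600/8281 → turn -1·90°
n=4: pose=(2,8,E); sL=16/5, sR=80/37; mL=-392/185, mR=-8/5; mL+mR=-688/185 → advance -1; mR−mL=96/185 → turn +1·90°
n=5: pose=(1,8,N); sL=160/197, sR=32/13; mL=1072/2561, mR=-80/197; mL+mR=32/2561 → advance +1; mR−mL=-2112/2561 → turn -1·90°
n=6: pose=(1,9,E); sL=40/17, sR=2; mL=-23/17, mR=-20/17; mL+mR=-43/17 → advance -1; mR−mL=3/17 → turn +1·90°
n=7: pose=(0,9,N); sL=160/229, sR=32/17; mL=944/3893, mR=-80/229; mL+mR=-416/3893 → advance -1; mR−mL=-2304/3893 → turn -1·90°

0 80/13 80/37 -2440/481 -40/13 4 6 E
1 32/29 160/37 1136/1073 -16/29 3 6 N
2 40/9 20/9 -10/3 -20/9 3 7 E
3 160/169 160/49 5680/8281 -80/169 2 7 N
4 16/5 80/37 -392/185 -8/5 2 8 E
5 160/197 32/13 1072/2561 -80/197 1 8 N
6 40/17 2 -23/17 -20/17 1 9 E
7 160/229 32/17 944/3893 -80/229 0 9 N
final 0 8 E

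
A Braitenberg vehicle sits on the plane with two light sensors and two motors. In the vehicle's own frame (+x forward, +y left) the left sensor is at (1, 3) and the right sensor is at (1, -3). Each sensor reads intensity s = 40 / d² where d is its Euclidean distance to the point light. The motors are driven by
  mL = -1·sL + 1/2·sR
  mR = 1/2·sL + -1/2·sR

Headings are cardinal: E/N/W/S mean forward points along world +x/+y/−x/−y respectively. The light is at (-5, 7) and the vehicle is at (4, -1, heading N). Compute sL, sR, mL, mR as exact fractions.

left sensor world pos  = (1, 0); dL² = 85
right sensor world pos = (7, 0); dR² = 193
sL = 40/85 = 8/17
sR = 40/193 = 40/193
mL = -1·sL + 1/2·sR = -1204/3281
mR = 1/2·sL + -1/2·sR = 432/3281

8/17 40/193 -1204/3281 432/3281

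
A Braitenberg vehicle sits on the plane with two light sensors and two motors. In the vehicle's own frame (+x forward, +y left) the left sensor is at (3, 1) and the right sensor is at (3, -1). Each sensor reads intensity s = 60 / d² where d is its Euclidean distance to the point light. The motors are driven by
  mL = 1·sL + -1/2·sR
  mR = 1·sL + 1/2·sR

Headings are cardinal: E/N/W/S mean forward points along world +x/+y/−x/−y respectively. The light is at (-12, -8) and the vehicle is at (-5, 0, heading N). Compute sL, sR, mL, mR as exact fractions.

60/157 12/37 1278/5809 3162/5809

left sensor world pos  = (-6, 3); dL² = 157
right sensor world pos = (-4, 3); dR² = 185
sL = 60/157 = 60/157
sR = 60/185 = 12/37
mL = 1·sL + -1/2·sR = 1278/5809
mR = 1·sL + 1/2·sR = 3162/5809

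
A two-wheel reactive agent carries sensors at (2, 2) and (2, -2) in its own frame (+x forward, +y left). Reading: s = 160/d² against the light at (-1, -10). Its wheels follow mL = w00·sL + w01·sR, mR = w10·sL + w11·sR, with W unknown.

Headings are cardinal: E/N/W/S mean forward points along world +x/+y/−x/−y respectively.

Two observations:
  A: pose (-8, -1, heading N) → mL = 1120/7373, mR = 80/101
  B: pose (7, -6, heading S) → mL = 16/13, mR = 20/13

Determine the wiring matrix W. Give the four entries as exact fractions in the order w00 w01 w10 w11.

obs A: pose=(-8,-1,N) → sL=80/101, sR=80/73, mL=1120/7373, mR=80/101
obs B: pose=(7,-6,S) → sL=20/13, sR=4, mL=16/13, mR=20/13
sensor matrix S = [[80/101, 80/73], [20/13, 4]]; det S = 142080/95849
solve [mL_A; mL_B] = S·[w00; w01] and [mR_A; mR_B] = S·[w10; w11]:
  w00 = -1/2, w01 = 1/2, w10 = 1, w11 = 0

-1/2 1/2 1 0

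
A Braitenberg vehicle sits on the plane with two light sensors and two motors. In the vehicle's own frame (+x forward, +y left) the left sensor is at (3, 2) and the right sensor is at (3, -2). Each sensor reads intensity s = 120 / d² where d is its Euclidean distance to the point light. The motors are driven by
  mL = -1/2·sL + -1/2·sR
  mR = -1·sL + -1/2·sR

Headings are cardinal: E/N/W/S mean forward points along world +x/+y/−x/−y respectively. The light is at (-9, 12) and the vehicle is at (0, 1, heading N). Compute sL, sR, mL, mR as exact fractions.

120/113 24/37 -3576/4181 -5796/4181

left sensor world pos  = (-2, 4); dL² = 113
right sensor world pos = (2, 4); dR² = 185
sL = 120/113 = 120/113
sR = 120/185 = 24/37
mL = -1/2·sL + -1/2·sR = -3576/4181
mR = -1·sL + -1/2·sR = -5796/4181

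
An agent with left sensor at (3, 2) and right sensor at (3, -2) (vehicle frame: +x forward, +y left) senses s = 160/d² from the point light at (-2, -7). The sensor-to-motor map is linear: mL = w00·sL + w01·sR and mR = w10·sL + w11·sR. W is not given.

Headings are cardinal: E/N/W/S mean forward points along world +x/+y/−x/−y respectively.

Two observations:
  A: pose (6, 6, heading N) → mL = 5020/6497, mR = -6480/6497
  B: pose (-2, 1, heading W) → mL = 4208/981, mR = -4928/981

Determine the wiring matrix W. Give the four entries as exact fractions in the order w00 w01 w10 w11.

obs A: pose=(6,6,N) → sL=40/73, sR=40/89, mL=5020/6497, mR=-6480/6497
obs B: pose=(-2,1,W) → sL=32/9, sR=160/109, mL=4208/981, mR=-4928/981
sensor matrix S = [[40/73, 40/89], [32/9, 160/109]]; det S = -5058560/6373557
solve [mL_A; mL_B] = S·[w00; w01] and [mR_A; mR_B] = S·[w10; w11]:
  w00 = 1, w01 = 1/2, w10 = -1, w11 = -1

1 1/2 -1 -1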